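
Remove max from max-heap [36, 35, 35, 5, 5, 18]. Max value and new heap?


Max = 36
Replace root with last, heapify down
Resulting heap: [35, 18, 35, 5, 5]


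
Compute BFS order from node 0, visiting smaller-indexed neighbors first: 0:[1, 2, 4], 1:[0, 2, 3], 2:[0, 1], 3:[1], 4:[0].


BFS queue: start with [0]
Visit order: [0, 1, 2, 4, 3]


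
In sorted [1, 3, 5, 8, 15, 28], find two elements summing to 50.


Two pointers: lo=0, hi=5
No pair sums to 50


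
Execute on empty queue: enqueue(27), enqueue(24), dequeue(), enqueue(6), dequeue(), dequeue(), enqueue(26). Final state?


enqueue(27) -> [27]
enqueue(24) -> [27, 24]
dequeue() returns 27 -> [24]
enqueue(6) -> [24, 6]
dequeue() returns 24 -> [6]
dequeue() returns 6 -> []
enqueue(26) -> [26]
Final queue (front to back): [26]


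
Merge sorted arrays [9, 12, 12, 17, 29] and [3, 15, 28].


Compare heads, take smaller each step.
Merged: [3, 9, 12, 12, 15, 17, 28, 29]


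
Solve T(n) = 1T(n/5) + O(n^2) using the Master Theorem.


a=1, b=5, c=2. log_5(1)=0 < c=2. Case 3: O(n^c) = O(n^2)
Complexity: O(n^2)


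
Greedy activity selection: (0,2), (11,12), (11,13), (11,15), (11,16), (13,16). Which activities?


Greedy: pick earliest-ending, then skip overlaps.
Selected (3 activities): [(0, 2), (11, 12), (13, 16)]


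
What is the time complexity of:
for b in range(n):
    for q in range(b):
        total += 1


Per nesting level: O(n) * O(n) [triangular over b] = O(n^2)
Complexity: O(n^2)


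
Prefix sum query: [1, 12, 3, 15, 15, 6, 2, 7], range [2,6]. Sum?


Prefix sums: [0, 1, 13, 16, 31, 46, 52, 54, 61]
Sum[2..6] = prefix[7] - prefix[2] = 54 - 13 = 41


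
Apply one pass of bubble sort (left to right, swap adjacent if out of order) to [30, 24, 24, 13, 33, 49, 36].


After one pass: [24, 24, 13, 30, 33, 36, 49]


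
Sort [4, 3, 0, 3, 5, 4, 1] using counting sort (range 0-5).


Count array: [1, 1, 0, 2, 2, 1]
Reconstruct: [0, 1, 3, 3, 4, 4, 5]


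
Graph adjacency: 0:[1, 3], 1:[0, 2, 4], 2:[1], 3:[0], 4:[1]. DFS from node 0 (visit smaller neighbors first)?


DFS stack-based: start with [0]
Visit order: [0, 1, 2, 4, 3]


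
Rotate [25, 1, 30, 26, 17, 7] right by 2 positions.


Right rotate by 2: [17, 7, 25, 1, 30, 26]


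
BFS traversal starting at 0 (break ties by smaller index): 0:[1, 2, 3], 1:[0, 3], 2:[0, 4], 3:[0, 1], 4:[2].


BFS queue: start with [0]
Visit order: [0, 1, 2, 3, 4]


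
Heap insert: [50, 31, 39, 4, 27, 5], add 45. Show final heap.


Append 45: [50, 31, 39, 4, 27, 5, 45]
Bubble up: swap idx 6(45) with idx 2(39)
Result: [50, 31, 45, 4, 27, 5, 39]


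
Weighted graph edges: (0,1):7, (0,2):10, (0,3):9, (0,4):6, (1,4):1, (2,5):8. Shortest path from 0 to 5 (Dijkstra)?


Dijkstra from 0:
Distances: {0: 0, 1: 7, 2: 10, 3: 9, 4: 6, 5: 18}
Shortest distance to 5 = 18, path = [0, 2, 5]


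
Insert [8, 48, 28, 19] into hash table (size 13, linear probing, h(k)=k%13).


Insertions: 8->slot 8; 48->slot 9; 28->slot 2; 19->slot 6
Table: [None, None, 28, None, None, None, 19, None, 8, 48, None, None, None]


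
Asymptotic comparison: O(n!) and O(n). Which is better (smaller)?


linear grows slower than factorial
O(n) is asymptotically smaller; O(n!) grows faster


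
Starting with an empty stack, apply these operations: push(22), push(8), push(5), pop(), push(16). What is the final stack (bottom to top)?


push(22) -> [22]
push(8) -> [22, 8]
push(5) -> [22, 8, 5]
pop() returns 5 -> [22, 8]
push(16) -> [22, 8, 16]
Final stack (bottom to top): [22, 8, 16]


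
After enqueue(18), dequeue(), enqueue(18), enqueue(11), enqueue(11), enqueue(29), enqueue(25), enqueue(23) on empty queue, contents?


enqueue(18) -> [18]
dequeue() returns 18 -> []
enqueue(18) -> [18]
enqueue(11) -> [18, 11]
enqueue(11) -> [18, 11, 11]
enqueue(29) -> [18, 11, 11, 29]
enqueue(25) -> [18, 11, 11, 29, 25]
enqueue(23) -> [18, 11, 11, 29, 25, 23]
Final queue (front to back): [18, 11, 11, 29, 25, 23]


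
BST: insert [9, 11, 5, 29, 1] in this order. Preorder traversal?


Root = 9; build tree by BST insertion.
Preorder traversal: [9, 5, 1, 11, 29]


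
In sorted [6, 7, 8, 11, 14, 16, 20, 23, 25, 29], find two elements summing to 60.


Two pointers: lo=0, hi=9
No pair sums to 60


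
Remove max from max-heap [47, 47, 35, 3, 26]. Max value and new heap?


Max = 47
Replace root with last, heapify down
Resulting heap: [47, 26, 35, 3]


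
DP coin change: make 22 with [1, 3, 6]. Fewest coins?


dp[0]=0; dp[i]=1+min(dp[i-c] for c in coins)
...dp[17]=5, dp[18]=3, dp[19]=4, dp[20]=5, dp[21]=4, dp[22]=5
Minimum coins for 22 = 5


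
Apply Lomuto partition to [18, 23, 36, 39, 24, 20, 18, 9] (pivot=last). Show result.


Elements <= 9 go left of pivot.
Result: [9, 23, 36, 39, 24, 20, 18, 18], pivot at index 0


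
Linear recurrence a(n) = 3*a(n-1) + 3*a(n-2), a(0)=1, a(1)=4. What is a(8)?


Build bottom-up:
...a(6)=3105, a(7)=11772, a(8)=3*11772+3*3105=44631


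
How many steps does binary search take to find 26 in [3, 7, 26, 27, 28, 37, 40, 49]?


Search for 26:
[0,7] mid=3 arr[3]=27
[0,2] mid=1 arr[1]=7
[2,2] mid=2 arr[2]=26
Total: 3 comparisons


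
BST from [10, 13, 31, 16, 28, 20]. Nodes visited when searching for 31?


BST root = 10
Search for 31: compare at each node
Path: [10, 13, 31]


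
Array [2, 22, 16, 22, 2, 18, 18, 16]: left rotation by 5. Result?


Left rotate by 5: [18, 18, 16, 2, 22, 16, 22, 2]


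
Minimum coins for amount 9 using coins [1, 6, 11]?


dp[0]=0; dp[i]=1+min(dp[i-c] for c in coins)
...dp[4]=4, dp[5]=5, dp[6]=1, dp[7]=2, dp[8]=3, dp[9]=4
Minimum coins for 9 = 4


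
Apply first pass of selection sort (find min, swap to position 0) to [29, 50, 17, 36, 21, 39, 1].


After one pass: [1, 50, 17, 36, 21, 39, 29]


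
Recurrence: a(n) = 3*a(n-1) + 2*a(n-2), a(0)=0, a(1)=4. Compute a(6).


Build bottom-up:
...a(4)=156, a(5)=556, a(6)=3*556+2*156=1980


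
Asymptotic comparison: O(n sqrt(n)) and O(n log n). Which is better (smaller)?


linearithmic grows slower than n^1.5
O(n log n) is asymptotically smaller; O(n sqrt(n)) grows faster


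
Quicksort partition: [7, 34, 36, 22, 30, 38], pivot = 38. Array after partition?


Elements <= 38 go left of pivot.
Result: [7, 34, 36, 22, 30, 38], pivot at index 5


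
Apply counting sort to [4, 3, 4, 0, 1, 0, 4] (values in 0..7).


Count array: [2, 1, 0, 1, 3, 0, 0, 0]
Reconstruct: [0, 0, 1, 3, 4, 4, 4]


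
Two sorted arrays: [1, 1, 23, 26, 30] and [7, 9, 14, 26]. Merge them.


Compare heads, take smaller each step.
Merged: [1, 1, 7, 9, 14, 23, 26, 26, 30]


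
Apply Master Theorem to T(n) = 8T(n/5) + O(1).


a=8, b=5, c=0. log_5(8)=1.292 > c=0. Case 1: O(n^log_b(a)) = O(n^1.292)
Complexity: O(n^1.292)


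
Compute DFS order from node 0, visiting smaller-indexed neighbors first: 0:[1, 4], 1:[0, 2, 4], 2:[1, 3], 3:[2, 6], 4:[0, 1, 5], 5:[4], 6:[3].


DFS stack-based: start with [0]
Visit order: [0, 1, 2, 3, 6, 4, 5]


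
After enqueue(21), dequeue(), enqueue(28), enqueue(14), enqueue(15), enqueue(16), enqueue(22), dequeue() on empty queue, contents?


enqueue(21) -> [21]
dequeue() returns 21 -> []
enqueue(28) -> [28]
enqueue(14) -> [28, 14]
enqueue(15) -> [28, 14, 15]
enqueue(16) -> [28, 14, 15, 16]
enqueue(22) -> [28, 14, 15, 16, 22]
dequeue() returns 28 -> [14, 15, 16, 22]
Final queue (front to back): [14, 15, 16, 22]


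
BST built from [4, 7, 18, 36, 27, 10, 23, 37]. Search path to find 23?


BST root = 4
Search for 23: compare at each node
Path: [4, 7, 18, 36, 27, 23]


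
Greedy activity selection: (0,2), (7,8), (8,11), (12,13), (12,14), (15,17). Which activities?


Greedy: pick earliest-ending, then skip overlaps.
Selected (5 activities): [(0, 2), (7, 8), (8, 11), (12, 13), (15, 17)]


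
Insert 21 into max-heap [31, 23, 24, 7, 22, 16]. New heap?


Append 21: [31, 23, 24, 7, 22, 16, 21]
Bubble up: no swaps needed
Result: [31, 23, 24, 7, 22, 16, 21]


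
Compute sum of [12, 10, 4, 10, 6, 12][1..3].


Prefix sums: [0, 12, 22, 26, 36, 42, 54]
Sum[1..3] = prefix[4] - prefix[1] = 36 - 12 = 24


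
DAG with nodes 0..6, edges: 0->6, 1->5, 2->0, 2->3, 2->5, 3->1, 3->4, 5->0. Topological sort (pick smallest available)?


Kahn's algorithm, process smallest node first
Order: [2, 3, 1, 4, 5, 0, 6]


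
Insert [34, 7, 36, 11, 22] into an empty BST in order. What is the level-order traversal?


Root = 34; build tree by BST insertion.
Level-Order traversal: [34, 7, 36, 11, 22]


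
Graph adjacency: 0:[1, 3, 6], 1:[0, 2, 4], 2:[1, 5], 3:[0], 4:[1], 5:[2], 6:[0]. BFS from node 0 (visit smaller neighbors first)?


BFS queue: start with [0]
Visit order: [0, 1, 3, 6, 2, 4, 5]


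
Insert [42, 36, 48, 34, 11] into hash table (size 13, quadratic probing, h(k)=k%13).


Insertions: 42->slot 3; 36->slot 10; 48->slot 9; 34->slot 8; 11->slot 11
Table: [None, None, None, 42, None, None, None, None, 34, 48, 36, 11, None]


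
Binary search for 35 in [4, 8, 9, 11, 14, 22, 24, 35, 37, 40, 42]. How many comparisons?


Search for 35:
[0,10] mid=5 arr[5]=22
[6,10] mid=8 arr[8]=37
[6,7] mid=6 arr[6]=24
[7,7] mid=7 arr[7]=35
Total: 4 comparisons


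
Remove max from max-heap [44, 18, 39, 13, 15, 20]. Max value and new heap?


Max = 44
Replace root with last, heapify down
Resulting heap: [39, 18, 20, 13, 15]


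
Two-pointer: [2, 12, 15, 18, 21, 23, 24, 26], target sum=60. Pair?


Two pointers: lo=0, hi=7
No pair sums to 60


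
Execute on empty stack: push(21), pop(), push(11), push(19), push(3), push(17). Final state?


push(21) -> [21]
pop() returns 21 -> []
push(11) -> [11]
push(19) -> [11, 19]
push(3) -> [11, 19, 3]
push(17) -> [11, 19, 3, 17]
Final stack (bottom to top): [11, 19, 3, 17]


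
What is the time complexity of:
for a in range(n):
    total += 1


Per nesting level: O(n) = O(n)
Complexity: O(n)


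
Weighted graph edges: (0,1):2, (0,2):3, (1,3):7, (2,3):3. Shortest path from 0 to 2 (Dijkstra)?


Dijkstra from 0:
Distances: {0: 0, 1: 2, 2: 3, 3: 6}
Shortest distance to 2 = 3, path = [0, 2]


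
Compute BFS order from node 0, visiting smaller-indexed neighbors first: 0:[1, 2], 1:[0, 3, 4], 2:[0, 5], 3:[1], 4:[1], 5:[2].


BFS queue: start with [0]
Visit order: [0, 1, 2, 3, 4, 5]


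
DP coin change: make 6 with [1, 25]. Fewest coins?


dp[0]=0; dp[i]=1+min(dp[i-c] for c in coins)
...dp[1]=1, dp[2]=2, dp[3]=3, dp[4]=4, dp[5]=5, dp[6]=6
Minimum coins for 6 = 6


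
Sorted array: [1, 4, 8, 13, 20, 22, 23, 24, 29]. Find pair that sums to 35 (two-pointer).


Two pointers: lo=0, hi=8
Found pair: (13, 22) summing to 35


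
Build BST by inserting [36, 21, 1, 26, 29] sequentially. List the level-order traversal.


Root = 36; build tree by BST insertion.
Level-Order traversal: [36, 21, 1, 26, 29]


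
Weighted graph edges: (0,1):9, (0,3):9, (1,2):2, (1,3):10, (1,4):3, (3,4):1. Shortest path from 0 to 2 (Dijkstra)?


Dijkstra from 0:
Distances: {0: 0, 1: 9, 2: 11, 3: 9, 4: 10}
Shortest distance to 2 = 11, path = [0, 1, 2]


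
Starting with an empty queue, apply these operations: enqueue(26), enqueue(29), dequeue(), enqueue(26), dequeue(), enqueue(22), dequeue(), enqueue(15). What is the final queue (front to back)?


enqueue(26) -> [26]
enqueue(29) -> [26, 29]
dequeue() returns 26 -> [29]
enqueue(26) -> [29, 26]
dequeue() returns 29 -> [26]
enqueue(22) -> [26, 22]
dequeue() returns 26 -> [22]
enqueue(15) -> [22, 15]
Final queue (front to back): [22, 15]


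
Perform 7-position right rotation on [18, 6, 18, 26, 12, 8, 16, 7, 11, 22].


Right rotate by 7: [26, 12, 8, 16, 7, 11, 22, 18, 6, 18]


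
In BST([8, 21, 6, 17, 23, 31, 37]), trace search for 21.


BST root = 8
Search for 21: compare at each node
Path: [8, 21]


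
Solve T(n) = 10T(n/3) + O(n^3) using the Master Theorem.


a=10, b=3, c=3. log_3(10)=2.096 < c=3. Case 3: O(n^c) = O(n^3)
Complexity: O(n^3)


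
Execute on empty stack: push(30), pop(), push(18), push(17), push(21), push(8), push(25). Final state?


push(30) -> [30]
pop() returns 30 -> []
push(18) -> [18]
push(17) -> [18, 17]
push(21) -> [18, 17, 21]
push(8) -> [18, 17, 21, 8]
push(25) -> [18, 17, 21, 8, 25]
Final stack (bottom to top): [18, 17, 21, 8, 25]


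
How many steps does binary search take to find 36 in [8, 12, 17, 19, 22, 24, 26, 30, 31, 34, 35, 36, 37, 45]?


Search for 36:
[0,13] mid=6 arr[6]=26
[7,13] mid=10 arr[10]=35
[11,13] mid=12 arr[12]=37
[11,11] mid=11 arr[11]=36
Total: 4 comparisons


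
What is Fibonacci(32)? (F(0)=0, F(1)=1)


F(n)=F(n-1)+F(n-2)
...F(30)=832040, F(31)=1346269, F(32)=2178309


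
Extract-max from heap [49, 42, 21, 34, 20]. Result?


Max = 49
Replace root with last, heapify down
Resulting heap: [42, 34, 21, 20]


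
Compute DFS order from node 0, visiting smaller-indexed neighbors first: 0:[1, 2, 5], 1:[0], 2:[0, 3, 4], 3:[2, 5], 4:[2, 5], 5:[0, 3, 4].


DFS stack-based: start with [0]
Visit order: [0, 1, 2, 3, 5, 4]


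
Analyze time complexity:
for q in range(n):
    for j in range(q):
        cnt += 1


Per nesting level: O(n) * O(n) [triangular over q] = O(n^2)
Complexity: O(n^2)


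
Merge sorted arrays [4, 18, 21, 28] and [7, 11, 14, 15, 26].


Compare heads, take smaller each step.
Merged: [4, 7, 11, 14, 15, 18, 21, 26, 28]


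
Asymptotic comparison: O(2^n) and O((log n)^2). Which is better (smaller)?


polylogarithmic grows slower than exponential
O((log n)^2) is asymptotically smaller; O(2^n) grows faster


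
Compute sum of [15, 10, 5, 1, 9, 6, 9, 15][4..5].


Prefix sums: [0, 15, 25, 30, 31, 40, 46, 55, 70]
Sum[4..5] = prefix[6] - prefix[4] = 46 - 31 = 15


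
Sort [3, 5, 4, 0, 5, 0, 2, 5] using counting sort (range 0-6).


Count array: [2, 0, 1, 1, 1, 3, 0]
Reconstruct: [0, 0, 2, 3, 4, 5, 5, 5]


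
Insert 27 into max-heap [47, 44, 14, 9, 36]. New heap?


Append 27: [47, 44, 14, 9, 36, 27]
Bubble up: swap idx 5(27) with idx 2(14)
Result: [47, 44, 27, 9, 36, 14]


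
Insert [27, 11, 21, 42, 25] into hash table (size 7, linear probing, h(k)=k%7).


Insertions: 27->slot 6; 11->slot 4; 21->slot 0; 42->slot 1; 25->slot 5
Table: [21, 42, None, None, 11, 25, 27]


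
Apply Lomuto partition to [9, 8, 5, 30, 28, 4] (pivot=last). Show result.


Elements <= 4 go left of pivot.
Result: [4, 8, 5, 30, 28, 9], pivot at index 0


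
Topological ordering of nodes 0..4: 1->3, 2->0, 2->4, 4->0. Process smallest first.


Kahn's algorithm, process smallest node first
Order: [1, 2, 3, 4, 0]


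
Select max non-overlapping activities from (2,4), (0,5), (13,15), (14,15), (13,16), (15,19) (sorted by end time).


Greedy: pick earliest-ending, then skip overlaps.
Selected (3 activities): [(2, 4), (13, 15), (15, 19)]


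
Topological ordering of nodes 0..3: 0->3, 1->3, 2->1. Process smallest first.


Kahn's algorithm, process smallest node first
Order: [0, 2, 1, 3]


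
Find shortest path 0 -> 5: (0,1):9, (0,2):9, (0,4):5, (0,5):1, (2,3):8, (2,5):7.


Dijkstra from 0:
Distances: {0: 0, 1: 9, 2: 8, 3: 16, 4: 5, 5: 1}
Shortest distance to 5 = 1, path = [0, 5]


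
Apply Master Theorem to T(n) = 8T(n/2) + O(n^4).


a=8, b=2, c=4. log_2(8)=3 < c=4. Case 3: O(n^c) = O(n^4)
Complexity: O(n^4)


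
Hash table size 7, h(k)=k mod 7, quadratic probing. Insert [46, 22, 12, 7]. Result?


Insertions: 46->slot 4; 22->slot 1; 12->slot 5; 7->slot 0
Table: [7, 22, None, None, 46, 12, None]


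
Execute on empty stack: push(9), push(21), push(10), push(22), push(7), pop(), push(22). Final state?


push(9) -> [9]
push(21) -> [9, 21]
push(10) -> [9, 21, 10]
push(22) -> [9, 21, 10, 22]
push(7) -> [9, 21, 10, 22, 7]
pop() returns 7 -> [9, 21, 10, 22]
push(22) -> [9, 21, 10, 22, 22]
Final stack (bottom to top): [9, 21, 10, 22, 22]


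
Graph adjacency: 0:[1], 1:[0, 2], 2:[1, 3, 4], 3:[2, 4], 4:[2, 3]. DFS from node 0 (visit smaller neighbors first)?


DFS stack-based: start with [0]
Visit order: [0, 1, 2, 3, 4]


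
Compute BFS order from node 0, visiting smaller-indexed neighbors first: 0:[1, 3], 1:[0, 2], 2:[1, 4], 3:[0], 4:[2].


BFS queue: start with [0]
Visit order: [0, 1, 3, 2, 4]


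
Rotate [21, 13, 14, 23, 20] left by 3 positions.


Left rotate by 3: [23, 20, 21, 13, 14]


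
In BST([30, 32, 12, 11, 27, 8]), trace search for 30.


BST root = 30
Search for 30: compare at each node
Path: [30]


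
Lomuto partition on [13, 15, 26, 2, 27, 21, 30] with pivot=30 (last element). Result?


Elements <= 30 go left of pivot.
Result: [13, 15, 26, 2, 27, 21, 30], pivot at index 6


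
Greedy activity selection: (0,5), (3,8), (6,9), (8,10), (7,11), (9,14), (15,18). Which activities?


Greedy: pick earliest-ending, then skip overlaps.
Selected (4 activities): [(0, 5), (6, 9), (9, 14), (15, 18)]


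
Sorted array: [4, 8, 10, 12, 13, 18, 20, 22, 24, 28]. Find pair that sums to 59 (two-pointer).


Two pointers: lo=0, hi=9
No pair sums to 59


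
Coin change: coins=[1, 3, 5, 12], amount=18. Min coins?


dp[0]=0; dp[i]=1+min(dp[i-c] for c in coins)
...dp[13]=2, dp[14]=3, dp[15]=2, dp[16]=3, dp[17]=2, dp[18]=3
Minimum coins for 18 = 3


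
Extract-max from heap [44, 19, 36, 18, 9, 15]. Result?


Max = 44
Replace root with last, heapify down
Resulting heap: [36, 19, 15, 18, 9]


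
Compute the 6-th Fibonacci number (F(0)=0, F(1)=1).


F(n)=F(n-1)+F(n-2)
...F(4)=3, F(5)=5, F(6)=8


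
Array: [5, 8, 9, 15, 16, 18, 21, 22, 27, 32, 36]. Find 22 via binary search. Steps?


Search for 22:
[0,10] mid=5 arr[5]=18
[6,10] mid=8 arr[8]=27
[6,7] mid=6 arr[6]=21
[7,7] mid=7 arr[7]=22
Total: 4 comparisons


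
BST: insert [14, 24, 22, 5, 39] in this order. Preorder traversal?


Root = 14; build tree by BST insertion.
Preorder traversal: [14, 5, 24, 22, 39]


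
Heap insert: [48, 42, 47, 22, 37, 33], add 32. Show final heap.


Append 32: [48, 42, 47, 22, 37, 33, 32]
Bubble up: no swaps needed
Result: [48, 42, 47, 22, 37, 33, 32]


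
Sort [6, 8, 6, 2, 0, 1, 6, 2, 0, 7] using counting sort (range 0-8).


Count array: [2, 1, 2, 0, 0, 0, 3, 1, 1]
Reconstruct: [0, 0, 1, 2, 2, 6, 6, 6, 7, 8]


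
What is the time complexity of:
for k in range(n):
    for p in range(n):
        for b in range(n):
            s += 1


Per nesting level: O(n) * O(n) * O(n) = O(n^3)
Complexity: O(n^3)


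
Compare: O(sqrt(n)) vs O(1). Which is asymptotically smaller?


constant grows slower than sublinear
O(1) is asymptotically smaller; O(sqrt(n)) grows faster


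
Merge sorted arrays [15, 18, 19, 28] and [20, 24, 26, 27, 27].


Compare heads, take smaller each step.
Merged: [15, 18, 19, 20, 24, 26, 27, 27, 28]


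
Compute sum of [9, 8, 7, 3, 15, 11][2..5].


Prefix sums: [0, 9, 17, 24, 27, 42, 53]
Sum[2..5] = prefix[6] - prefix[2] = 53 - 17 = 36


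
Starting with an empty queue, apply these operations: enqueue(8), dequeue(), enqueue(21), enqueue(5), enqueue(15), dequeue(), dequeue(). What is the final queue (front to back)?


enqueue(8) -> [8]
dequeue() returns 8 -> []
enqueue(21) -> [21]
enqueue(5) -> [21, 5]
enqueue(15) -> [21, 5, 15]
dequeue() returns 21 -> [5, 15]
dequeue() returns 5 -> [15]
Final queue (front to back): [15]


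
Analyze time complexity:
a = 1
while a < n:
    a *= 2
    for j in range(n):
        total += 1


Per nesting level: O(log n) * O(n) = O(n log n)
Complexity: O(n log n)


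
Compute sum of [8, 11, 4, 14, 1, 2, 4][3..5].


Prefix sums: [0, 8, 19, 23, 37, 38, 40, 44]
Sum[3..5] = prefix[6] - prefix[3] = 40 - 23 = 17


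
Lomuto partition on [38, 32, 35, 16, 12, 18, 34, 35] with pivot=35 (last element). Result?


Elements <= 35 go left of pivot.
Result: [32, 35, 16, 12, 18, 34, 35, 38], pivot at index 6


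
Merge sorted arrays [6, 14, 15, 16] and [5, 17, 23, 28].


Compare heads, take smaller each step.
Merged: [5, 6, 14, 15, 16, 17, 23, 28]


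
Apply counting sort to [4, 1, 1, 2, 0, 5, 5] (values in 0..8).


Count array: [1, 2, 1, 0, 1, 2, 0, 0, 0]
Reconstruct: [0, 1, 1, 2, 4, 5, 5]


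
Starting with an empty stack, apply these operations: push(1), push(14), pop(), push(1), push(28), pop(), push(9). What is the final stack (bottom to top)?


push(1) -> [1]
push(14) -> [1, 14]
pop() returns 14 -> [1]
push(1) -> [1, 1]
push(28) -> [1, 1, 28]
pop() returns 28 -> [1, 1]
push(9) -> [1, 1, 9]
Final stack (bottom to top): [1, 1, 9]


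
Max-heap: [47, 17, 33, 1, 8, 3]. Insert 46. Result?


Append 46: [47, 17, 33, 1, 8, 3, 46]
Bubble up: swap idx 6(46) with idx 2(33)
Result: [47, 17, 46, 1, 8, 3, 33]


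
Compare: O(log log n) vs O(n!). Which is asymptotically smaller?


double-logarithmic grows slower than factorial
O(log log n) is asymptotically smaller; O(n!) grows faster


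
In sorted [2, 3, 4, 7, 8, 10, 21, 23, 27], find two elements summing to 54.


Two pointers: lo=0, hi=8
No pair sums to 54


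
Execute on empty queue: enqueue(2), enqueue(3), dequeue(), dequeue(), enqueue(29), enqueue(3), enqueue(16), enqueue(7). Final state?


enqueue(2) -> [2]
enqueue(3) -> [2, 3]
dequeue() returns 2 -> [3]
dequeue() returns 3 -> []
enqueue(29) -> [29]
enqueue(3) -> [29, 3]
enqueue(16) -> [29, 3, 16]
enqueue(7) -> [29, 3, 16, 7]
Final queue (front to back): [29, 3, 16, 7]


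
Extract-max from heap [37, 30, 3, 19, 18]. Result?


Max = 37
Replace root with last, heapify down
Resulting heap: [30, 19, 3, 18]


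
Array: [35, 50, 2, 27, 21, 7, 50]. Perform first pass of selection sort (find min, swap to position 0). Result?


After one pass: [2, 50, 35, 27, 21, 7, 50]


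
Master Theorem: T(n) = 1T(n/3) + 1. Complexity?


a=1, b=3, c=0. log_3(1)=0 = c=0. Case 2: O(n^c log n) = O(log n)
Complexity: O(log n)


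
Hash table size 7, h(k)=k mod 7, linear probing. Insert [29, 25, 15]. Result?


Insertions: 29->slot 1; 25->slot 4; 15->slot 2
Table: [None, 29, 15, None, 25, None, None]


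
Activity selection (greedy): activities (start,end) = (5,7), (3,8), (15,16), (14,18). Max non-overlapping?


Greedy: pick earliest-ending, then skip overlaps.
Selected (2 activities): [(5, 7), (15, 16)]


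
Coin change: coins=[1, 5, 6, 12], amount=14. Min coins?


dp[0]=0; dp[i]=1+min(dp[i-c] for c in coins)
...dp[9]=4, dp[10]=2, dp[11]=2, dp[12]=1, dp[13]=2, dp[14]=3
Minimum coins for 14 = 3


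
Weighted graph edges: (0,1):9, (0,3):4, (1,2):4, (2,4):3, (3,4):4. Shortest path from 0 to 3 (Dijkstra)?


Dijkstra from 0:
Distances: {0: 0, 1: 9, 2: 11, 3: 4, 4: 8}
Shortest distance to 3 = 4, path = [0, 3]


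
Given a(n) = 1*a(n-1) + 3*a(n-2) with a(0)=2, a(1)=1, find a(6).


Build bottom-up:
...a(4)=31, a(5)=61, a(6)=1*61+3*31=154


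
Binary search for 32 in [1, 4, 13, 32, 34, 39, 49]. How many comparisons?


Search for 32:
[0,6] mid=3 arr[3]=32
Total: 1 comparisons


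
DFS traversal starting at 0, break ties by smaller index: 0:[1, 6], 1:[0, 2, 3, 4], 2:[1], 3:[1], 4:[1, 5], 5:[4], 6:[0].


DFS stack-based: start with [0]
Visit order: [0, 1, 2, 3, 4, 5, 6]


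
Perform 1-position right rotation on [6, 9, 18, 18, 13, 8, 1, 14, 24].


Right rotate by 1: [24, 6, 9, 18, 18, 13, 8, 1, 14]


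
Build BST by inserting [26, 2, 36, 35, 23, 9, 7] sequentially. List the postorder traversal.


Root = 26; build tree by BST insertion.
Postorder traversal: [7, 9, 23, 2, 35, 36, 26]


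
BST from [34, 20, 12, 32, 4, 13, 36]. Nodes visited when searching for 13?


BST root = 34
Search for 13: compare at each node
Path: [34, 20, 12, 13]


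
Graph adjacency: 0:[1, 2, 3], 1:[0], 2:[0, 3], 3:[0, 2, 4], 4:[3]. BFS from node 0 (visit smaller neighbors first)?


BFS queue: start with [0]
Visit order: [0, 1, 2, 3, 4]


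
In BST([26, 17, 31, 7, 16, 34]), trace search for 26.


BST root = 26
Search for 26: compare at each node
Path: [26]


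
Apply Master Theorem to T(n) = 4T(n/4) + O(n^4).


a=4, b=4, c=4. log_4(4)=1 < c=4. Case 3: O(n^c) = O(n^4)
Complexity: O(n^4)


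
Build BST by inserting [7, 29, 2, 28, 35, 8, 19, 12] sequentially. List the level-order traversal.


Root = 7; build tree by BST insertion.
Level-Order traversal: [7, 2, 29, 28, 35, 8, 19, 12]


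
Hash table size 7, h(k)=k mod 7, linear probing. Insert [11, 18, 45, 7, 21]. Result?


Insertions: 11->slot 4; 18->slot 5; 45->slot 3; 7->slot 0; 21->slot 1
Table: [7, 21, None, 45, 11, 18, None]


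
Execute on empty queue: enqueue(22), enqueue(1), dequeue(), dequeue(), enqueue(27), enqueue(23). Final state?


enqueue(22) -> [22]
enqueue(1) -> [22, 1]
dequeue() returns 22 -> [1]
dequeue() returns 1 -> []
enqueue(27) -> [27]
enqueue(23) -> [27, 23]
Final queue (front to back): [27, 23]


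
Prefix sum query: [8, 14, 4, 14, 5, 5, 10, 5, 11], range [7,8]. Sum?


Prefix sums: [0, 8, 22, 26, 40, 45, 50, 60, 65, 76]
Sum[7..8] = prefix[9] - prefix[7] = 76 - 60 = 16


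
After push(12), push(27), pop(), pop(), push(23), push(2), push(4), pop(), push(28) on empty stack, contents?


push(12) -> [12]
push(27) -> [12, 27]
pop() returns 27 -> [12]
pop() returns 12 -> []
push(23) -> [23]
push(2) -> [23, 2]
push(4) -> [23, 2, 4]
pop() returns 4 -> [23, 2]
push(28) -> [23, 2, 28]
Final stack (bottom to top): [23, 2, 28]


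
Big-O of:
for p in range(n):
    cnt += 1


Per nesting level: O(n) = O(n)
Complexity: O(n)


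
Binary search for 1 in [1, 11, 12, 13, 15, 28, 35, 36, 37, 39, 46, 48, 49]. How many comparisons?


Search for 1:
[0,12] mid=6 arr[6]=35
[0,5] mid=2 arr[2]=12
[0,1] mid=0 arr[0]=1
Total: 3 comparisons


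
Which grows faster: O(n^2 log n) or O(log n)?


logarithmic grows slower than n^2 log n
O(log n) is asymptotically smaller; O(n^2 log n) grows faster


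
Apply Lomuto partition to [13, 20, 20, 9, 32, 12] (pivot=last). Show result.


Elements <= 12 go left of pivot.
Result: [9, 12, 20, 13, 32, 20], pivot at index 1


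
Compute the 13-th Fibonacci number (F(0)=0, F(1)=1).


F(n)=F(n-1)+F(n-2)
...F(11)=89, F(12)=144, F(13)=233


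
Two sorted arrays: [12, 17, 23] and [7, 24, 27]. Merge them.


Compare heads, take smaller each step.
Merged: [7, 12, 17, 23, 24, 27]


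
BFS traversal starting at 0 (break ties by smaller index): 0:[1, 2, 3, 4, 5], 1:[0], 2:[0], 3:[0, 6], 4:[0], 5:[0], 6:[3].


BFS queue: start with [0]
Visit order: [0, 1, 2, 3, 4, 5, 6]


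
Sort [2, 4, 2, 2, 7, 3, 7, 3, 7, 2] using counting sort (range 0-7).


Count array: [0, 0, 4, 2, 1, 0, 0, 3]
Reconstruct: [2, 2, 2, 2, 3, 3, 4, 7, 7, 7]


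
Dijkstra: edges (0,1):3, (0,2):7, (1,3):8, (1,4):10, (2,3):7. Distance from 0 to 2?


Dijkstra from 0:
Distances: {0: 0, 1: 3, 2: 7, 3: 11, 4: 13}
Shortest distance to 2 = 7, path = [0, 2]


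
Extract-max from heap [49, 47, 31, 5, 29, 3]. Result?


Max = 49
Replace root with last, heapify down
Resulting heap: [47, 29, 31, 5, 3]


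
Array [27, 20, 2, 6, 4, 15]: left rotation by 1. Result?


Left rotate by 1: [20, 2, 6, 4, 15, 27]


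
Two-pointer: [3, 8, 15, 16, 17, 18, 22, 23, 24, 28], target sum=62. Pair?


Two pointers: lo=0, hi=9
No pair sums to 62


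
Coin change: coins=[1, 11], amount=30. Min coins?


dp[0]=0; dp[i]=1+min(dp[i-c] for c in coins)
...dp[25]=5, dp[26]=6, dp[27]=7, dp[28]=8, dp[29]=9, dp[30]=10
Minimum coins for 30 = 10


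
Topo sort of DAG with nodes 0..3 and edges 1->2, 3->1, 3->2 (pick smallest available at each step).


Kahn's algorithm, process smallest node first
Order: [0, 3, 1, 2]


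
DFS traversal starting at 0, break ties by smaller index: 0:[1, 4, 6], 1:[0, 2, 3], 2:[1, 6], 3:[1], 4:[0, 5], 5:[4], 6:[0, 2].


DFS stack-based: start with [0]
Visit order: [0, 1, 2, 6, 3, 4, 5]


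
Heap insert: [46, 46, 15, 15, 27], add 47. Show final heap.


Append 47: [46, 46, 15, 15, 27, 47]
Bubble up: swap idx 5(47) with idx 2(15); swap idx 2(47) with idx 0(46)
Result: [47, 46, 46, 15, 27, 15]


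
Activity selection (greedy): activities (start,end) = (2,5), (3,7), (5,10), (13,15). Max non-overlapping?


Greedy: pick earliest-ending, then skip overlaps.
Selected (3 activities): [(2, 5), (5, 10), (13, 15)]


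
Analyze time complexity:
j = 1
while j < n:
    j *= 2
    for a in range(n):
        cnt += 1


Per nesting level: O(log n) * O(n) = O(n log n)
Complexity: O(n log n)


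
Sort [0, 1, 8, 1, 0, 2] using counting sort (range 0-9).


Count array: [2, 2, 1, 0, 0, 0, 0, 0, 1, 0]
Reconstruct: [0, 0, 1, 1, 2, 8]


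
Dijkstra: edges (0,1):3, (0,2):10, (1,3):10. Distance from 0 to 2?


Dijkstra from 0:
Distances: {0: 0, 1: 3, 2: 10, 3: 13}
Shortest distance to 2 = 10, path = [0, 2]


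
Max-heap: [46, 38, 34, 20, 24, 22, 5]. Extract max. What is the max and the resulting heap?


Max = 46
Replace root with last, heapify down
Resulting heap: [38, 24, 34, 20, 5, 22]


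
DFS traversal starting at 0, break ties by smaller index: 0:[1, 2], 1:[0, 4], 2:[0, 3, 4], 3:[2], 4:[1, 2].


DFS stack-based: start with [0]
Visit order: [0, 1, 4, 2, 3]


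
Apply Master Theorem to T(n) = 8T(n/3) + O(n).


a=8, b=3, c=1. log_3(8)=1.893 > c=1. Case 1: O(n^log_b(a)) = O(n^1.893)
Complexity: O(n^1.893)


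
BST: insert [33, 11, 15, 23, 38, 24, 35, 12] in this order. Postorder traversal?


Root = 33; build tree by BST insertion.
Postorder traversal: [12, 24, 23, 15, 11, 35, 38, 33]


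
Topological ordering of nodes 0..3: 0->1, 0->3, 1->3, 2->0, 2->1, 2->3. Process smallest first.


Kahn's algorithm, process smallest node first
Order: [2, 0, 1, 3]


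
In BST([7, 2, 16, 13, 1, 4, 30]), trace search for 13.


BST root = 7
Search for 13: compare at each node
Path: [7, 16, 13]


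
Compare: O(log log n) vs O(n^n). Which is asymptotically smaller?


double-logarithmic grows slower than n^n
O(log log n) is asymptotically smaller; O(n^n) grows faster


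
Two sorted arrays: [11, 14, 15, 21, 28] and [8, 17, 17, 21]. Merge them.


Compare heads, take smaller each step.
Merged: [8, 11, 14, 15, 17, 17, 21, 21, 28]


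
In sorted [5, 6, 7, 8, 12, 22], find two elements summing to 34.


Two pointers: lo=0, hi=5
Found pair: (12, 22) summing to 34


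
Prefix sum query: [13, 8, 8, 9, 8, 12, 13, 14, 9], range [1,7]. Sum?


Prefix sums: [0, 13, 21, 29, 38, 46, 58, 71, 85, 94]
Sum[1..7] = prefix[8] - prefix[1] = 85 - 13 = 72


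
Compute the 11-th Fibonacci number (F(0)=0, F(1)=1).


F(n)=F(n-1)+F(n-2)
...F(9)=34, F(10)=55, F(11)=89


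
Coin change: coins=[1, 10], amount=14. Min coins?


dp[0]=0; dp[i]=1+min(dp[i-c] for c in coins)
...dp[9]=9, dp[10]=1, dp[11]=2, dp[12]=3, dp[13]=4, dp[14]=5
Minimum coins for 14 = 5


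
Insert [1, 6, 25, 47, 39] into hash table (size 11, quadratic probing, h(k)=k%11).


Insertions: 1->slot 1; 6->slot 6; 25->slot 3; 47->slot 4; 39->slot 7
Table: [None, 1, None, 25, 47, None, 6, 39, None, None, None]


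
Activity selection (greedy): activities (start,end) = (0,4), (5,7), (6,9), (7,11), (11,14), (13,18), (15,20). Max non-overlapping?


Greedy: pick earliest-ending, then skip overlaps.
Selected (5 activities): [(0, 4), (5, 7), (7, 11), (11, 14), (15, 20)]


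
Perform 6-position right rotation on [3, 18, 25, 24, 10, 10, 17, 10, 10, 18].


Right rotate by 6: [10, 10, 17, 10, 10, 18, 3, 18, 25, 24]


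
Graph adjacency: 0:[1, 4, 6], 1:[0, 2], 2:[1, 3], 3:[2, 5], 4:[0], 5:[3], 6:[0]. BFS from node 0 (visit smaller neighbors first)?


BFS queue: start with [0]
Visit order: [0, 1, 4, 6, 2, 3, 5]


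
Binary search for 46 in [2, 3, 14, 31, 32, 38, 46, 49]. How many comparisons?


Search for 46:
[0,7] mid=3 arr[3]=31
[4,7] mid=5 arr[5]=38
[6,7] mid=6 arr[6]=46
Total: 3 comparisons


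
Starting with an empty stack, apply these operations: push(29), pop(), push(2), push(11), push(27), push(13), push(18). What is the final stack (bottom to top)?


push(29) -> [29]
pop() returns 29 -> []
push(2) -> [2]
push(11) -> [2, 11]
push(27) -> [2, 11, 27]
push(13) -> [2, 11, 27, 13]
push(18) -> [2, 11, 27, 13, 18]
Final stack (bottom to top): [2, 11, 27, 13, 18]


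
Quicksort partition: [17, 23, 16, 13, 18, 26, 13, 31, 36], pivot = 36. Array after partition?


Elements <= 36 go left of pivot.
Result: [17, 23, 16, 13, 18, 26, 13, 31, 36], pivot at index 8


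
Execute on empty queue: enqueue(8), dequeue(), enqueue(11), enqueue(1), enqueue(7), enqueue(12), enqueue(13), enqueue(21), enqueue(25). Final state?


enqueue(8) -> [8]
dequeue() returns 8 -> []
enqueue(11) -> [11]
enqueue(1) -> [11, 1]
enqueue(7) -> [11, 1, 7]
enqueue(12) -> [11, 1, 7, 12]
enqueue(13) -> [11, 1, 7, 12, 13]
enqueue(21) -> [11, 1, 7, 12, 13, 21]
enqueue(25) -> [11, 1, 7, 12, 13, 21, 25]
Final queue (front to back): [11, 1, 7, 12, 13, 21, 25]


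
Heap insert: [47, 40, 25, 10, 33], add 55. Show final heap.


Append 55: [47, 40, 25, 10, 33, 55]
Bubble up: swap idx 5(55) with idx 2(25); swap idx 2(55) with idx 0(47)
Result: [55, 40, 47, 10, 33, 25]


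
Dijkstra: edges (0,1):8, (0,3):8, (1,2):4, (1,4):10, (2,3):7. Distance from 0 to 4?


Dijkstra from 0:
Distances: {0: 0, 1: 8, 2: 12, 3: 8, 4: 18}
Shortest distance to 4 = 18, path = [0, 1, 4]


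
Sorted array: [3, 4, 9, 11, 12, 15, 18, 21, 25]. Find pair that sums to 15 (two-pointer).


Two pointers: lo=0, hi=8
Found pair: (3, 12) summing to 15


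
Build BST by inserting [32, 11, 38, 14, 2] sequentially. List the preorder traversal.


Root = 32; build tree by BST insertion.
Preorder traversal: [32, 11, 2, 14, 38]


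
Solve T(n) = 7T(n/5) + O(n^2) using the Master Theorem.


a=7, b=5, c=2. log_5(7)=1.209 < c=2. Case 3: O(n^c) = O(n^2)
Complexity: O(n^2)


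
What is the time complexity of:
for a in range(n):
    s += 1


Per nesting level: O(n) = O(n)
Complexity: O(n)


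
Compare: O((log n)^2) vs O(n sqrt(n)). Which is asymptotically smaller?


polylogarithmic grows slower than n^1.5
O((log n)^2) is asymptotically smaller; O(n sqrt(n)) grows faster


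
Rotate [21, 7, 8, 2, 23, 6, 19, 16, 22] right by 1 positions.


Right rotate by 1: [22, 21, 7, 8, 2, 23, 6, 19, 16]


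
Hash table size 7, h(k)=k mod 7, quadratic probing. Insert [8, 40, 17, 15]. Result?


Insertions: 8->slot 1; 40->slot 5; 17->slot 3; 15->slot 2
Table: [None, 8, 15, 17, None, 40, None]


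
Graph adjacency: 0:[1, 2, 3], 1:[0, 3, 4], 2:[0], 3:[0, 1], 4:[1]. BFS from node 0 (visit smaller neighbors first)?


BFS queue: start with [0]
Visit order: [0, 1, 2, 3, 4]


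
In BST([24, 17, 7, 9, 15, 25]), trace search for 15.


BST root = 24
Search for 15: compare at each node
Path: [24, 17, 7, 9, 15]


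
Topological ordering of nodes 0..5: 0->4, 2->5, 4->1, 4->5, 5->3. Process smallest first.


Kahn's algorithm, process smallest node first
Order: [0, 2, 4, 1, 5, 3]


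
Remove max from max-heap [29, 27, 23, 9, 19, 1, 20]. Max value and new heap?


Max = 29
Replace root with last, heapify down
Resulting heap: [27, 20, 23, 9, 19, 1]


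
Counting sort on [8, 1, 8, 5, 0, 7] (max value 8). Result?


Count array: [1, 1, 0, 0, 0, 1, 0, 1, 2]
Reconstruct: [0, 1, 5, 7, 8, 8]


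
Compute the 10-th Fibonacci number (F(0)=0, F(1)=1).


F(n)=F(n-1)+F(n-2)
...F(8)=21, F(9)=34, F(10)=55


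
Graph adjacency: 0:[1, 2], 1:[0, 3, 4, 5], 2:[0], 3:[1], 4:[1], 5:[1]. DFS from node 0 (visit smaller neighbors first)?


DFS stack-based: start with [0]
Visit order: [0, 1, 3, 4, 5, 2]


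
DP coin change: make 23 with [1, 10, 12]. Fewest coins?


dp[0]=0; dp[i]=1+min(dp[i-c] for c in coins)
...dp[18]=7, dp[19]=8, dp[20]=2, dp[21]=3, dp[22]=2, dp[23]=3
Minimum coins for 23 = 3


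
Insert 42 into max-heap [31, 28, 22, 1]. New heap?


Append 42: [31, 28, 22, 1, 42]
Bubble up: swap idx 4(42) with idx 1(28); swap idx 1(42) with idx 0(31)
Result: [42, 31, 22, 1, 28]


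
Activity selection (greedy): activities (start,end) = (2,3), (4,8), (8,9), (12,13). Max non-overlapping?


Greedy: pick earliest-ending, then skip overlaps.
Selected (4 activities): [(2, 3), (4, 8), (8, 9), (12, 13)]


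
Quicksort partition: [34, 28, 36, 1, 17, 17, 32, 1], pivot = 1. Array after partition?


Elements <= 1 go left of pivot.
Result: [1, 1, 36, 34, 17, 17, 32, 28], pivot at index 1


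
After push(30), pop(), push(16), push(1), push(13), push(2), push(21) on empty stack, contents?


push(30) -> [30]
pop() returns 30 -> []
push(16) -> [16]
push(1) -> [16, 1]
push(13) -> [16, 1, 13]
push(2) -> [16, 1, 13, 2]
push(21) -> [16, 1, 13, 2, 21]
Final stack (bottom to top): [16, 1, 13, 2, 21]


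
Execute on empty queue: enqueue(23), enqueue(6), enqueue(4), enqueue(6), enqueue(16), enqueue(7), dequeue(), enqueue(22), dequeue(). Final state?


enqueue(23) -> [23]
enqueue(6) -> [23, 6]
enqueue(4) -> [23, 6, 4]
enqueue(6) -> [23, 6, 4, 6]
enqueue(16) -> [23, 6, 4, 6, 16]
enqueue(7) -> [23, 6, 4, 6, 16, 7]
dequeue() returns 23 -> [6, 4, 6, 16, 7]
enqueue(22) -> [6, 4, 6, 16, 7, 22]
dequeue() returns 6 -> [4, 6, 16, 7, 22]
Final queue (front to back): [4, 6, 16, 7, 22]


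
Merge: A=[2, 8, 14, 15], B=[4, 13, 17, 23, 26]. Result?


Compare heads, take smaller each step.
Merged: [2, 4, 8, 13, 14, 15, 17, 23, 26]


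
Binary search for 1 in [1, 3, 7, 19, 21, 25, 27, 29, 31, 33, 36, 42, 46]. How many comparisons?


Search for 1:
[0,12] mid=6 arr[6]=27
[0,5] mid=2 arr[2]=7
[0,1] mid=0 arr[0]=1
Total: 3 comparisons


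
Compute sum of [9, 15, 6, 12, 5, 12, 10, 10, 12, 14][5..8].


Prefix sums: [0, 9, 24, 30, 42, 47, 59, 69, 79, 91, 105]
Sum[5..8] = prefix[9] - prefix[5] = 91 - 47 = 44


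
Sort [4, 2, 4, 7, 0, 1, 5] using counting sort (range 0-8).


Count array: [1, 1, 1, 0, 2, 1, 0, 1, 0]
Reconstruct: [0, 1, 2, 4, 4, 5, 7]


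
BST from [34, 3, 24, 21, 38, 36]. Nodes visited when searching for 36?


BST root = 34
Search for 36: compare at each node
Path: [34, 38, 36]


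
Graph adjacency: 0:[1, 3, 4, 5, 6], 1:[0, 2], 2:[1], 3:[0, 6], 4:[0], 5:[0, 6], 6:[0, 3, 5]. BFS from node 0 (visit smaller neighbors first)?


BFS queue: start with [0]
Visit order: [0, 1, 3, 4, 5, 6, 2]


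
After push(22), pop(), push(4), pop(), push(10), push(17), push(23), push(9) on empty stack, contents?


push(22) -> [22]
pop() returns 22 -> []
push(4) -> [4]
pop() returns 4 -> []
push(10) -> [10]
push(17) -> [10, 17]
push(23) -> [10, 17, 23]
push(9) -> [10, 17, 23, 9]
Final stack (bottom to top): [10, 17, 23, 9]


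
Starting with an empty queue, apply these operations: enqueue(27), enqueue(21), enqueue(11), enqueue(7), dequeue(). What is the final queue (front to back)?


enqueue(27) -> [27]
enqueue(21) -> [27, 21]
enqueue(11) -> [27, 21, 11]
enqueue(7) -> [27, 21, 11, 7]
dequeue() returns 27 -> [21, 11, 7]
Final queue (front to back): [21, 11, 7]


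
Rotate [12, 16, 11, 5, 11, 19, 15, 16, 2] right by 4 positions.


Right rotate by 4: [19, 15, 16, 2, 12, 16, 11, 5, 11]


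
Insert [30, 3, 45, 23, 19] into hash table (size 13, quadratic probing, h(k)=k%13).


Insertions: 30->slot 4; 3->slot 3; 45->slot 6; 23->slot 10; 19->slot 7
Table: [None, None, None, 3, 30, None, 45, 19, None, None, 23, None, None]


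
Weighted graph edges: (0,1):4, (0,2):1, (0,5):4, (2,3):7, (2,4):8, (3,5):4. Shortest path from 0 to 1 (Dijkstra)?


Dijkstra from 0:
Distances: {0: 0, 1: 4, 2: 1, 3: 8, 4: 9, 5: 4}
Shortest distance to 1 = 4, path = [0, 1]


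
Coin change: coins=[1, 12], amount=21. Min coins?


dp[0]=0; dp[i]=1+min(dp[i-c] for c in coins)
...dp[16]=5, dp[17]=6, dp[18]=7, dp[19]=8, dp[20]=9, dp[21]=10
Minimum coins for 21 = 10
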